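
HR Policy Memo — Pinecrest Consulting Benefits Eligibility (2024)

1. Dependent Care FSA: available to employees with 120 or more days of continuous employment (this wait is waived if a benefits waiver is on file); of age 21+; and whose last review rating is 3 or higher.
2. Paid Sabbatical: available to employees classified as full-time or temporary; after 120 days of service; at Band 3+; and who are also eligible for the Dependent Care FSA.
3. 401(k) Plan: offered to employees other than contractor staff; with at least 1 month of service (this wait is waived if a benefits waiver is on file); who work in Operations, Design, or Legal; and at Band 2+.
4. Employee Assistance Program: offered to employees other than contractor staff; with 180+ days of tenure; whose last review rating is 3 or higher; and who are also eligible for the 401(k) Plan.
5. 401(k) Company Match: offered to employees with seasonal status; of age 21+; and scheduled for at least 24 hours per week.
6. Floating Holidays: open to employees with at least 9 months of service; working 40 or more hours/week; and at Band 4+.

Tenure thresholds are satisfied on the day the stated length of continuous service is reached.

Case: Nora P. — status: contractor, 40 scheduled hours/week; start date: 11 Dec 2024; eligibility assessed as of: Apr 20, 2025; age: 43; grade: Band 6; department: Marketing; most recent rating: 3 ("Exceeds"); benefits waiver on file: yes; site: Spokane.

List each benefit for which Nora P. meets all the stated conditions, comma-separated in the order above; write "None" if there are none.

Service from 11 Dec 2024 to Apr 20, 2025: 130 days.
Dependent Care FSA — benefits waiver on file ✓; age 43 ≥ 21 ✓; rating 3 ≥ 3 ✓ → eligible.
Paid Sabbatical — status contractor ✗ (requires full-time or temporary) → not eligible.
401(k) Plan — status contractor ✗ (excluded) → not eligible.
Employee Assistance Program — status contractor ✗ (excluded) → not eligible.
401(k) Company Match — status contractor ✗ (requires seasonal) → not eligible.
Floating Holidays — service 130 days < 9 months (≈270 days) ✗ → not eligible.

Dependent Care FSA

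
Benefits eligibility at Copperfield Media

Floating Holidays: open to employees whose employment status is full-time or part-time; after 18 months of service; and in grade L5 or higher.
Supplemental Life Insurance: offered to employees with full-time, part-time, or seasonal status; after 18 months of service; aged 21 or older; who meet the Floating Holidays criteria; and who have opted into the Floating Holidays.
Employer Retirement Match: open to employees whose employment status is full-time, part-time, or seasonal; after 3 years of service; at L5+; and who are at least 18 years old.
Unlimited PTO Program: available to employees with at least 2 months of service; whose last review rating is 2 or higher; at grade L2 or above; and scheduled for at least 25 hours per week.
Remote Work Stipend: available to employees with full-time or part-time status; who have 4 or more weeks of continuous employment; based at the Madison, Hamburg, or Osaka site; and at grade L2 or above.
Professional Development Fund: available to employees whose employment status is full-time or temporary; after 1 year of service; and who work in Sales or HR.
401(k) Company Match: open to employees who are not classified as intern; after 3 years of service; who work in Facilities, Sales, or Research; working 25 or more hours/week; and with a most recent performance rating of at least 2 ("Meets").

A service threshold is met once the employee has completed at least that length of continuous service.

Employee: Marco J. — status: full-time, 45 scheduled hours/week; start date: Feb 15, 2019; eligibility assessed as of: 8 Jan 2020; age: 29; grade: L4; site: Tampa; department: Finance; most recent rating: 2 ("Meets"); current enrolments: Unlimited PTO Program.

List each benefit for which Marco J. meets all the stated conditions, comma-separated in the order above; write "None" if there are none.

Service from Feb 15, 2019 to 8 Jan 2020: 327 days.
Floating Holidays — status full-time ✓; service 327 days < 18 months (≈540 days) ✗ → not eligible.
Supplemental Life Insurance — status full-time ✓; service 327 days < 18 months (≈540 days) ✗ → not eligible.
Employer Retirement Match — status full-time ✓; service 327 days < 3 years (≈1095 days) ✗ → not eligible.
Unlimited PTO Program — service 327 days ≥ 2 months (≈60 days) ✓; rating 2 ≥ 2 ✓; grade L4 ≥ L2 ✓; 45 hrs/wk ≥ 25 ✓ → eligible.
Remote Work Stipend — status full-time ✓; service 327 days ≥ 4 weeks (≈28 days) ✓; site Tampa ✗ (not Madison, Hamburg, or Osaka) → not eligible.
Professional Development Fund — status full-time ✓; service 327 days < 1 year (≈365 days) ✗ → not eligible.
401(k) Company Match — status full-time ✓ (not excluded); service 327 days < 3 years (≈1095 days) ✗ → not eligible.

Unlimited PTO Program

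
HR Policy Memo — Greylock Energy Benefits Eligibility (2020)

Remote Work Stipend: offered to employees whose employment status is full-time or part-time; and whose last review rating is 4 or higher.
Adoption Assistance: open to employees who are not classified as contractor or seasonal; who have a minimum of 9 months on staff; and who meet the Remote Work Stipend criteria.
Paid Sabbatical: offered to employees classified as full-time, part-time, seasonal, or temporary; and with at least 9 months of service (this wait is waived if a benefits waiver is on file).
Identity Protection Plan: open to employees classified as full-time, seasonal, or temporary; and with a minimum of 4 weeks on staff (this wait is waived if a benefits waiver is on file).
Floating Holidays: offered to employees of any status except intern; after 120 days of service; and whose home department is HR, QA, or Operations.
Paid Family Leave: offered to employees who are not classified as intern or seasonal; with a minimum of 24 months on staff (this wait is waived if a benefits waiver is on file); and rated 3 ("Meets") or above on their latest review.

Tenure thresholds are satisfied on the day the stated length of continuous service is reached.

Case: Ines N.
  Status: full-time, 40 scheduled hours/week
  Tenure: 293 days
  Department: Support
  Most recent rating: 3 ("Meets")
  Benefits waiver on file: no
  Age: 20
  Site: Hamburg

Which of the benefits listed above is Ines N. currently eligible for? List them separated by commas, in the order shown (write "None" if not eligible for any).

Remote Work Stipend — status full-time ✓; rating 3 < 4 ✗ → not eligible.
Adoption Assistance — status full-time ✓ (not excluded); service 293 days ≥ 9 months (≈270 days) ✓; not eligible for Remote Work Stipend ✗ → not eligible.
Paid Sabbatical — status full-time ✓; no waiver, service 293 days ≥ 9 months (≈270 days) ✓ → eligible.
Identity Protection Plan — status full-time ✓; no waiver, service 293 days ≥ 4 weeks (≈28 days) ✓ → eligible.
Floating Holidays — status full-time ✓ (not excluded); service 293 days ≥ 120 days ✓; dept Support ✗ → not eligible.
Paid Family Leave — status full-time ✓ (not excluded); no waiver, service 293 days < 24 months (≈720 days) ✗ → not eligible.

Paid Sabbatical, Identity Protection Plan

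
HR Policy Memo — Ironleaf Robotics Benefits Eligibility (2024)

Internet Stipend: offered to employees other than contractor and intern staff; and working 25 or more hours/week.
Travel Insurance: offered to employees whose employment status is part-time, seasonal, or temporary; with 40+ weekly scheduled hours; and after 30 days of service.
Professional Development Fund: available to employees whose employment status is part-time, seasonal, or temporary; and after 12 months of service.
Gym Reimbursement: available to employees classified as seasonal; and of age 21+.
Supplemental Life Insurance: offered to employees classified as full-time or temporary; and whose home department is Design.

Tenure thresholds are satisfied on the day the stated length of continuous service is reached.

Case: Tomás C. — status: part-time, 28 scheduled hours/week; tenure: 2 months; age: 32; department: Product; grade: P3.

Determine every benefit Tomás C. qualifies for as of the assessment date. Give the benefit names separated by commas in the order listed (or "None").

Internet Stipend

Internet Stipend — status part-time ✓ (not excluded); 28 hrs/wk ≥ 25 ✓ → eligible.
Travel Insurance — status part-time ✓; 28 hrs/wk < 40 ✗ → not eligible.
Professional Development Fund — status part-time ✓; service 2 months < 12 months ✗ → not eligible.
Gym Reimbursement — status part-time ✗ (requires seasonal) → not eligible.
Supplemental Life Insurance — status part-time ✗ (requires full-time or temporary) → not eligible.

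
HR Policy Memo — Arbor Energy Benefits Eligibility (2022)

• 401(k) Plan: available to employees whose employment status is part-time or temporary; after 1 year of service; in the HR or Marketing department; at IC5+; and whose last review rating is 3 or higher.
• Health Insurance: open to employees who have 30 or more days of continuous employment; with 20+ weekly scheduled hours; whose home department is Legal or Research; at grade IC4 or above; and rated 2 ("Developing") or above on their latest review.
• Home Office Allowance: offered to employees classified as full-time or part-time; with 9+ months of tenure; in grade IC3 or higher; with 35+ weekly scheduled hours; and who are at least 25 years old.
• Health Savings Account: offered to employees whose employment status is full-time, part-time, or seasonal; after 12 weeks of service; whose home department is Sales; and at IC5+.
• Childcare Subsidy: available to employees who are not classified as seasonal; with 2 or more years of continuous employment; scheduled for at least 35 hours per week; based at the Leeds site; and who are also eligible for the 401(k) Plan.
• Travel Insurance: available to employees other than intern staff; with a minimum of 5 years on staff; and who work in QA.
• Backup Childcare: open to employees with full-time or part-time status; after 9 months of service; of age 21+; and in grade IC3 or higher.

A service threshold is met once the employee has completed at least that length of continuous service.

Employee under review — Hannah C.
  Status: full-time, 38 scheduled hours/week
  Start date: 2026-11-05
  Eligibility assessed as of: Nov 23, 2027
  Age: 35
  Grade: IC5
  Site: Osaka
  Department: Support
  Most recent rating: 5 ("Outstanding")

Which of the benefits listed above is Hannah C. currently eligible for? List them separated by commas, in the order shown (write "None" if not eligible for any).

Home Office Allowance, Backup Childcare

Service from 2026-11-05 to Nov 23, 2027: 383 days.
401(k) Plan — status full-time ✗ (requires part-time or temporary) → not eligible.
Health Insurance — service 383 days ≥ 30 days ✓; 38 hrs/wk ≥ 20 ✓; dept Support ✗ → not eligible.
Home Office Allowance — status full-time ✓; service 383 days ≥ 9 months (≈270 days) ✓; grade IC5 ≥ IC3 ✓; 38 hrs/wk ≥ 35 ✓; age 35 ≥ 25 ✓ → eligible.
Health Savings Account — status full-time ✓; service 383 days ≥ 12 weeks (≈84 days) ✓; dept Support ✗ → not eligible.
Childcare Subsidy — status full-time ✓ (not excluded); service 383 days < 2 years (≈730 days) ✗ → not eligible.
Travel Insurance — status full-time ✓ (not excluded); service 383 days < 5 years (≈1825 days) ✗ → not eligible.
Backup Childcare — status full-time ✓; service 383 days ≥ 9 months (≈270 days) ✓; age 35 ≥ 21 ✓; grade IC5 ≥ IC3 ✓ → eligible.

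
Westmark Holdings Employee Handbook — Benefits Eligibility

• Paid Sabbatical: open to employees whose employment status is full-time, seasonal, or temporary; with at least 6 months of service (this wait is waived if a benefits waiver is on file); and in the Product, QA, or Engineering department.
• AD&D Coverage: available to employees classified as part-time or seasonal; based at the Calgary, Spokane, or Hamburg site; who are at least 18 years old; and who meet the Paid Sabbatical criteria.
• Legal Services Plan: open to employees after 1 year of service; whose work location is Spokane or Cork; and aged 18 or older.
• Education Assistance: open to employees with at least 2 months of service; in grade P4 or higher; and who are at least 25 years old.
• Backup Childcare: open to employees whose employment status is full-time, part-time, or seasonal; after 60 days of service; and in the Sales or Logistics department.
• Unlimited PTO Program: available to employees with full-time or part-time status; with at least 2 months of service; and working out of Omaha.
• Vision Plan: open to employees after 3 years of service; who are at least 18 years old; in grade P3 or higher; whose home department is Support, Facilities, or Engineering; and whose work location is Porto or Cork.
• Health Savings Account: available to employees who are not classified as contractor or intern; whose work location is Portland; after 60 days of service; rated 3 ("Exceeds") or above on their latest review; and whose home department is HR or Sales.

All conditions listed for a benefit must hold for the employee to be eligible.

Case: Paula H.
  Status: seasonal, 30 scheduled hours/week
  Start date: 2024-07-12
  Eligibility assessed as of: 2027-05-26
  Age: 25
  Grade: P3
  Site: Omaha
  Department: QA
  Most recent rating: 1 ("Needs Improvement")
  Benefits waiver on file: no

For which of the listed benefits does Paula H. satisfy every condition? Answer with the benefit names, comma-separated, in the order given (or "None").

Paid Sabbatical

Service from 2024-07-12 to 2027-05-26: 1048 days.
Paid Sabbatical — status seasonal ✓; no waiver, service 1048 days ≥ 6 months (≈180 days) ✓; dept QA ✓ → eligible.
AD&D Coverage — status seasonal ✓; site Omaha ✗ (not Calgary, Spokane, or Hamburg) → not eligible.
Legal Services Plan — service 1048 days ≥ 1 year (≈365 days) ✓; site Omaha ✗ (not Spokane or Cork) → not eligible.
Education Assistance — service 1048 days ≥ 2 months (≈60 days) ✓; grade P3 < P4 ✗ → not eligible.
Backup Childcare — status seasonal ✓; service 1048 days ≥ 60 days ✓; dept QA ✗ → not eligible.
Unlimited PTO Program — status seasonal ✗ (requires full-time or part-time) → not eligible.
Vision Plan — service 1048 days < 3 years (≈1095 days) ✗ → not eligible.
Health Savings Account — status seasonal ✓ (not excluded); site Omaha ✗ (not Portland) → not eligible.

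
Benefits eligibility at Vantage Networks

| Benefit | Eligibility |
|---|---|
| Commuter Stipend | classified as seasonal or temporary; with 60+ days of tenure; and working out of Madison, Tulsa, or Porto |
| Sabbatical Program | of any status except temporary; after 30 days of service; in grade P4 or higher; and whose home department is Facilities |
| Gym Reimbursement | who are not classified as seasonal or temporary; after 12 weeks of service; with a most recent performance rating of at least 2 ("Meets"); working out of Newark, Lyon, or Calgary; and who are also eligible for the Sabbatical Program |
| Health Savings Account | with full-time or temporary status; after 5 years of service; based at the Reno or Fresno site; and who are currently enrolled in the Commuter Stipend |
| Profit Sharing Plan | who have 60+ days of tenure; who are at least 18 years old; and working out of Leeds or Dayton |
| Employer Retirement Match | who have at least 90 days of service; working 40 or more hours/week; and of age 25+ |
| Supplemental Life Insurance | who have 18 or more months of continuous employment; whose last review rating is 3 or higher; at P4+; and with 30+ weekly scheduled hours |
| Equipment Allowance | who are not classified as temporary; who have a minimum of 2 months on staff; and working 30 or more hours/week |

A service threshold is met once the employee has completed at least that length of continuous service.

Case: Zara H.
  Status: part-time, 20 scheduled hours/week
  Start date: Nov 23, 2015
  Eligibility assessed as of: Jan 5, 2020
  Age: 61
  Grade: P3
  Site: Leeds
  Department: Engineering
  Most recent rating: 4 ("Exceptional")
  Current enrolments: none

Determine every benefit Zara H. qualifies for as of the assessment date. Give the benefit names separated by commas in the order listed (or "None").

Profit Sharing Plan

Service from Nov 23, 2015 to Jan 5, 2020: 1504 days.
Commuter Stipend — status part-time ✗ (requires seasonal or temporary) → not eligible.
Sabbatical Program — status part-time ✓ (not excluded); service 1504 days ≥ 30 days ✓; grade P3 < P4 ✗ → not eligible.
Gym Reimbursement — status part-time ✓ (not excluded); service 1504 days ≥ 12 weeks (≈84 days) ✓; rating 4 ≥ 2 ✓; site Leeds ✗ (not Newark, Lyon, or Calgary) → not eligible.
Health Savings Account — status part-time ✗ (requires full-time or temporary) → not eligible.
Profit Sharing Plan — service 1504 days ≥ 60 days ✓; age 61 ≥ 18 ✓; site Leeds ✓ → eligible.
Employer Retirement Match — service 1504 days ≥ 90 days ✓; 20 hrs/wk < 40 ✗ → not eligible.
Supplemental Life Insurance — service 1504 days ≥ 18 months (≈540 days) ✓; rating 4 ≥ 3 ✓; grade P3 < P4 ✗ → not eligible.
Equipment Allowance — status part-time ✓ (not excluded); service 1504 days ≥ 2 months (≈60 days) ✓; 20 hrs/wk < 30 ✗ → not eligible.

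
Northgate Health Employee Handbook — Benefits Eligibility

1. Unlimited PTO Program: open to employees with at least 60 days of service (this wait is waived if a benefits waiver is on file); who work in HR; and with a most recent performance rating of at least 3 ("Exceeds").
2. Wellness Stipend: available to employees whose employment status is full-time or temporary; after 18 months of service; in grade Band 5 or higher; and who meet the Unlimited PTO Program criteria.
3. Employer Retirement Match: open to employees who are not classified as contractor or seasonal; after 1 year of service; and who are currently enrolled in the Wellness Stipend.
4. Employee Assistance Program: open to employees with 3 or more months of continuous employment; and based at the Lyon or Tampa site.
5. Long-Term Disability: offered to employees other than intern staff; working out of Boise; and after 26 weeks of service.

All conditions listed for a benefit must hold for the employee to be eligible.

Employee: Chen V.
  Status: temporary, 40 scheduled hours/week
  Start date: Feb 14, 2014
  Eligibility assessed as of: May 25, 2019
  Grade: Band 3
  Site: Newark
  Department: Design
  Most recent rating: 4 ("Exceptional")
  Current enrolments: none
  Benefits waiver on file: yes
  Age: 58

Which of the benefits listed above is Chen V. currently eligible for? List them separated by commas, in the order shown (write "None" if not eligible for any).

Service from Feb 14, 2014 to May 25, 2019: 1926 days.
Unlimited PTO Program — benefits waiver on file ✓; dept Design ✗ → not eligible.
Wellness Stipend — status temporary ✓; service 1926 days ≥ 18 months (≈540 days) ✓; grade Band 3 < Band 5 ✗ → not eligible.
Employer Retirement Match — status temporary ✓ (not excluded); service 1926 days ≥ 1 year (≈365 days) ✓; not enrolled in Wellness Stipend ✗ → not eligible.
Employee Assistance Program — service 1926 days ≥ 3 months (≈90 days) ✓; site Newark ✗ (not Lyon or Tampa) → not eligible.
Long-Term Disability — status temporary ✓ (not excluded); site Newark ✗ (not Boise) → not eligible.

None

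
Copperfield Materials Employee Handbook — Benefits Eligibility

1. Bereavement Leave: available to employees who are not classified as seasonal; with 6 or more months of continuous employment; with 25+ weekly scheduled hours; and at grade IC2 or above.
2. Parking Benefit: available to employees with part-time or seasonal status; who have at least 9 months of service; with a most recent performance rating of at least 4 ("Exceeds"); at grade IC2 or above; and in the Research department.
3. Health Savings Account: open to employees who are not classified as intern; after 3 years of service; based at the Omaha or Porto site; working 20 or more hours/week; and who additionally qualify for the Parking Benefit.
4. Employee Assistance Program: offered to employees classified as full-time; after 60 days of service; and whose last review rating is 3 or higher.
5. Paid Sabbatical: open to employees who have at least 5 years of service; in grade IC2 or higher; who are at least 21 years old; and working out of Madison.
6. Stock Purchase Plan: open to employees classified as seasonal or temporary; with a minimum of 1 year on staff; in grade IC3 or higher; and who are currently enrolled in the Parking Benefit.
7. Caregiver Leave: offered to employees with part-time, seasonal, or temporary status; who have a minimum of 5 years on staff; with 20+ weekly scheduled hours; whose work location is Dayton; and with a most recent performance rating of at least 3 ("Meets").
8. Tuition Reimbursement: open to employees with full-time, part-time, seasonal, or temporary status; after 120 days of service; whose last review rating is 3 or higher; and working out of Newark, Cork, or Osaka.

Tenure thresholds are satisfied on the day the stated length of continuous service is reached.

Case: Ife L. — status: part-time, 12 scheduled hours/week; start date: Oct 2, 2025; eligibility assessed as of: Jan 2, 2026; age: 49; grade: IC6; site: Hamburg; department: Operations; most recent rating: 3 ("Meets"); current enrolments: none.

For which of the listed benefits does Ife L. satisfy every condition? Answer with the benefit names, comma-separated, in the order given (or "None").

None

Service from Oct 2, 2025 to Jan 2, 2026: 92 days.
Bereavement Leave — status part-time ✓ (not excluded); service 92 days < 6 months (≈180 days) ✗ → not eligible.
Parking Benefit — status part-time ✓; service 92 days < 9 months (≈270 days) ✗ → not eligible.
Health Savings Account — status part-time ✓ (not excluded); service 92 days < 3 years (≈1095 days) ✗ → not eligible.
Employee Assistance Program — status part-time ✗ (requires full-time) → not eligible.
Paid Sabbatical — service 92 days < 5 years (≈1825 days) ✗ → not eligible.
Stock Purchase Plan — status part-time ✗ (requires seasonal or temporary) → not eligible.
Caregiver Leave — status part-time ✓; service 92 days < 5 years (≈1825 days) ✗ → not eligible.
Tuition Reimbursement — status part-time ✓; service 92 days < 120 days ✗ → not eligible.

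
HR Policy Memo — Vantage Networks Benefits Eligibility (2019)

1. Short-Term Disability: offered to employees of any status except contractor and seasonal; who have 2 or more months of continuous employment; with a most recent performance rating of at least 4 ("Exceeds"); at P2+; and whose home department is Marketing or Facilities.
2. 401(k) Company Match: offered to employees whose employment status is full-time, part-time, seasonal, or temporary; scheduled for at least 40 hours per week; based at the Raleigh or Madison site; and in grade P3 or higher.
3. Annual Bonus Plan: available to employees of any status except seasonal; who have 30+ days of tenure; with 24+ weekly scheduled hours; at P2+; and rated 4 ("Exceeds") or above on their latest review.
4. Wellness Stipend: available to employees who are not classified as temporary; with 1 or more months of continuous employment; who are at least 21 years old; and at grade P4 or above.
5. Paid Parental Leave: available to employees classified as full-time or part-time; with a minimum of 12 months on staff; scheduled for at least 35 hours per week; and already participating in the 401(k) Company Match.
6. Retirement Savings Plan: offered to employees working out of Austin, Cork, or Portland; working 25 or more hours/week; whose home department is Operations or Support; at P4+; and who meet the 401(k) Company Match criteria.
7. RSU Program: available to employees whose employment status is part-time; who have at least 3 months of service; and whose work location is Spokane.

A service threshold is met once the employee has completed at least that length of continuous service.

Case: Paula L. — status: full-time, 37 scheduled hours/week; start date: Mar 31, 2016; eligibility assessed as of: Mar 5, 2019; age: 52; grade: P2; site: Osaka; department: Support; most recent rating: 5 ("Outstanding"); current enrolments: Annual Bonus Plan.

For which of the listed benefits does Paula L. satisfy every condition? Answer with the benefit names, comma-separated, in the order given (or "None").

Annual Bonus Plan

Service from Mar 31, 2016 to Mar 5, 2019: 1069 days.
Short-Term Disability — status full-time ✓ (not excluded); service 1069 days ≥ 2 months (≈60 days) ✓; rating 5 ≥ 4 ✓; grade P2 ≥ P2 ✓; dept Support ✗ → not eligible.
401(k) Company Match — status full-time ✓; 37 hrs/wk < 40 ✗ → not eligible.
Annual Bonus Plan — status full-time ✓ (not excluded); service 1069 days ≥ 30 days ✓; 37 hrs/wk ≥ 24 ✓; grade P2 ≥ P2 ✓; rating 5 ≥ 4 ✓ → eligible.
Wellness Stipend — status full-time ✓ (not excluded); service 1069 days ≥ 1 month (≈30 days) ✓; age 52 ≥ 21 ✓; grade P2 < P4 ✗ → not eligible.
Paid Parental Leave — status full-time ✓; service 1069 days ≥ 12 months (≈360 days) ✓; 37 hrs/wk ≥ 35 ✓; not enrolled in 401(k) Company Match ✗ → not eligible.
Retirement Savings Plan — site Osaka ✗ (not Austin, Cork, or Portland) → not eligible.
RSU Program — status full-time ✗ (requires part-time) → not eligible.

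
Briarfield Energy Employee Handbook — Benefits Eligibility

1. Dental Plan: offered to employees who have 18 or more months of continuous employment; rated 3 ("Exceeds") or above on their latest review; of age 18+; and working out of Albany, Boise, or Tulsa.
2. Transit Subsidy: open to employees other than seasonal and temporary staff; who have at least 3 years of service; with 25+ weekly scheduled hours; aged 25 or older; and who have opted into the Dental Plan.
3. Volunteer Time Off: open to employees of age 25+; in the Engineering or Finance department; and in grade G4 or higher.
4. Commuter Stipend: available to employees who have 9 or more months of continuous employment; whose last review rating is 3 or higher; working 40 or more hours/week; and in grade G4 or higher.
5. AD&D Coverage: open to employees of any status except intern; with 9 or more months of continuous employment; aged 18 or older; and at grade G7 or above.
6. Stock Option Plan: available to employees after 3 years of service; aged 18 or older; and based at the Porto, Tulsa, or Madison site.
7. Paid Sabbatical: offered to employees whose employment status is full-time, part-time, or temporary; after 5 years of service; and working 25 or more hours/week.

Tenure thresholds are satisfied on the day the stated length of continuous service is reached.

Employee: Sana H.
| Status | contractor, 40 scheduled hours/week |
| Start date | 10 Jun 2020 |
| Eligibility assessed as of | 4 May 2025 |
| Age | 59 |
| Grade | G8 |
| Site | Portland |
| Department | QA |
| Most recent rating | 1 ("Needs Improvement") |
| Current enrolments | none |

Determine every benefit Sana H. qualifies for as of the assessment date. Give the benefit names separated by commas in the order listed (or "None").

AD&D Coverage

Service from 10 Jun 2020 to 4 May 2025: 1789 days.
Dental Plan — service 1789 days ≥ 18 months (≈540 days) ✓; rating 1 < 3 ✗ → not eligible.
Transit Subsidy — status contractor ✓ (not excluded); service 1789 days ≥ 3 years (≈1095 days) ✓; 40 hrs/wk ≥ 25 ✓; age 59 ≥ 25 ✓; not enrolled in Dental Plan ✗ → not eligible.
Volunteer Time Off — age 59 ≥ 25 ✓; dept QA ✗ → not eligible.
Commuter Stipend — service 1789 days ≥ 9 months (≈270 days) ✓; rating 1 < 3 ✗ → not eligible.
AD&D Coverage — status contractor ✓ (not excluded); service 1789 days ≥ 9 months (≈270 days) ✓; age 59 ≥ 18 ✓; grade G8 ≥ G7 ✓ → eligible.
Stock Option Plan — service 1789 days ≥ 3 years (≈1095 days) ✓; age 59 ≥ 18 ✓; site Portland ✗ (not Porto, Tulsa, or Madison) → not eligible.
Paid Sabbatical — status contractor ✗ (requires full-time, part-time, or temporary) → not eligible.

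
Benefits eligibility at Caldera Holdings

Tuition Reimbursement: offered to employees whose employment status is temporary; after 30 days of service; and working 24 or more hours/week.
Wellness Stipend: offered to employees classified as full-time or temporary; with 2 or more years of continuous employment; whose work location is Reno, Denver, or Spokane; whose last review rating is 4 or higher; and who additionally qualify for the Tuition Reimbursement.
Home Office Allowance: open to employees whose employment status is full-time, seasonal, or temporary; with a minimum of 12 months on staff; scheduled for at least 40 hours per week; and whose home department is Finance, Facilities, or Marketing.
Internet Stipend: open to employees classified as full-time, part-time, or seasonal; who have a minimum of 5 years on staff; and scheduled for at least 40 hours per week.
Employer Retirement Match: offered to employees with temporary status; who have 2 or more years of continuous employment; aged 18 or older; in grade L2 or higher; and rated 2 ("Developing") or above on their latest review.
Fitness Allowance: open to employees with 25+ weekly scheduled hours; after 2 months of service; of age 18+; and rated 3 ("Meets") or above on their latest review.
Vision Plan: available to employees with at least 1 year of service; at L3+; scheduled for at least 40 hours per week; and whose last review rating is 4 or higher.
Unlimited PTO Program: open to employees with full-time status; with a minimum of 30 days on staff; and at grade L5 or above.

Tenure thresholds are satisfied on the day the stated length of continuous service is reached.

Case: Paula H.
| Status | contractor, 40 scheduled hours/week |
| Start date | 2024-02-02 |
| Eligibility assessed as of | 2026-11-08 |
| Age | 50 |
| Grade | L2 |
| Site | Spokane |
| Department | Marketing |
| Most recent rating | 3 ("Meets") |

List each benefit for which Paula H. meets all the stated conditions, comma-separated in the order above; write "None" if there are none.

Service from 2024-02-02 to 2026-11-08: 1010 days.
Tuition Reimbursement — status contractor ✗ (requires temporary) → not eligible.
Wellness Stipend — status contractor ✗ (requires full-time or temporary) → not eligible.
Home Office Allowance — status contractor ✗ (requires full-time, seasonal, or temporary) → not eligible.
Internet Stipend — status contractor ✗ (requires full-time, part-time, or seasonal) → not eligible.
Employer Retirement Match — status contractor ✗ (requires temporary) → not eligible.
Fitness Allowance — 40 hrs/wk ≥ 25 ✓; service 1010 days ≥ 2 months (≈60 days) ✓; age 50 ≥ 18 ✓; rating 3 ≥ 3 ✓ → eligible.
Vision Plan — service 1010 days ≥ 1 year (≈365 days) ✓; grade L2 < L3 ✗ → not eligible.
Unlimited PTO Program — status contractor ✗ (requires full-time) → not eligible.

Fitness Allowance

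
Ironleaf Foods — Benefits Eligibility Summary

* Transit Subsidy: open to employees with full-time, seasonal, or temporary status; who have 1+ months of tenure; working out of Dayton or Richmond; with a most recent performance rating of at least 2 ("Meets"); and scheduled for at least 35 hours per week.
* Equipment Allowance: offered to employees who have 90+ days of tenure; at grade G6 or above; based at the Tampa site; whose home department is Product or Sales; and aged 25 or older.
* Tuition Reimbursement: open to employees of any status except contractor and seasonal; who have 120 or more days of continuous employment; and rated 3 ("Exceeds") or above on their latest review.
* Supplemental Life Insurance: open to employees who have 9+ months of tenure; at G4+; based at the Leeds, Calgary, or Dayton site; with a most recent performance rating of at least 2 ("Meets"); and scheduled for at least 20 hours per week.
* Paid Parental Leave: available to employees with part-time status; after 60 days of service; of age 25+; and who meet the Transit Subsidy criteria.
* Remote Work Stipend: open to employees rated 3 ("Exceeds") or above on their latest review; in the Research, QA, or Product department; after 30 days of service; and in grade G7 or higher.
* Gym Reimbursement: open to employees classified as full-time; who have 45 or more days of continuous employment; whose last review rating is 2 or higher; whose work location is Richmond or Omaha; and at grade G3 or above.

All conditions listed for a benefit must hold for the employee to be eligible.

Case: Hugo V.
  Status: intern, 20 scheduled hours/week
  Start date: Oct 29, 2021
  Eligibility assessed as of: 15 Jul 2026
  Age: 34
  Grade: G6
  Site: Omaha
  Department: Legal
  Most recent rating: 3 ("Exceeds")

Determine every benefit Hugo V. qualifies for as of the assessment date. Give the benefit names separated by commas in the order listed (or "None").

Tuition Reimbursement

Service from Oct 29, 2021 to 15 Jul 2026: 1720 days.
Transit Subsidy — status intern ✗ (requires full-time, seasonal, or temporary) → not eligible.
Equipment Allowance — service 1720 days ≥ 90 days ✓; grade G6 ≥ G6 ✓; site Omaha ✗ (not Tampa) → not eligible.
Tuition Reimbursement — status intern ✓ (not excluded); service 1720 days ≥ 120 days ✓; rating 3 ≥ 3 ✓ → eligible.
Supplemental Life Insurance — service 1720 days ≥ 9 months (≈270 days) ✓; grade G6 ≥ G4 ✓; site Omaha ✗ (not Leeds, Calgary, or Dayton) → not eligible.
Paid Parental Leave — status intern ✗ (requires part-time) → not eligible.
Remote Work Stipend — rating 3 ≥ 3 ✓; dept Legal ✗ → not eligible.
Gym Reimbursement — status intern ✗ (requires full-time) → not eligible.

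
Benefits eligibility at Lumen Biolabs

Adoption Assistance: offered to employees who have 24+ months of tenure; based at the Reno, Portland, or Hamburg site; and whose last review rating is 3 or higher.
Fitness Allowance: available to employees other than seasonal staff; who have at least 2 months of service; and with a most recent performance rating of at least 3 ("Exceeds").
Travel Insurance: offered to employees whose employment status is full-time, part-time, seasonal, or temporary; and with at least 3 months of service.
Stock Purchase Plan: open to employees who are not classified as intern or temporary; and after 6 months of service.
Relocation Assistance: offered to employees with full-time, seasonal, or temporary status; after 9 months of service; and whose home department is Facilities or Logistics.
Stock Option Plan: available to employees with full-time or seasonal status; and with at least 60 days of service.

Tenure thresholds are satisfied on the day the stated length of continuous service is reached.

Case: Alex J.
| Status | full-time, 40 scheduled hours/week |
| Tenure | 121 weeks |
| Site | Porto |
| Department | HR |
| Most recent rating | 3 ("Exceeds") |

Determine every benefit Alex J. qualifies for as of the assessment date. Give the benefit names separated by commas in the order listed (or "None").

Adoption Assistance — service 121 weeks ≥ 24 months (≈720 days) ✓; site Porto ✗ (not Reno, Portland, or Hamburg) → not eligible.
Fitness Allowance — status full-time ✓ (not excluded); service 121 weeks ≥ 2 months (≈60 days) ✓; rating 3 ≥ 3 ✓ → eligible.
Travel Insurance — status full-time ✓; service 121 weeks ≥ 3 months (≈90 days) ✓ → eligible.
Stock Purchase Plan — status full-time ✓ (not excluded); service 121 weeks ≥ 6 months (≈180 days) ✓ → eligible.
Relocation Assistance — status full-time ✓; service 121 weeks ≥ 9 months (≈270 days) ✓; dept HR ✗ → not eligible.
Stock Option Plan — status full-time ✓; service 121 weeks ≥ 60 days ✓ → eligible.

Fitness Allowance, Travel Insurance, Stock Purchase Plan, Stock Option Plan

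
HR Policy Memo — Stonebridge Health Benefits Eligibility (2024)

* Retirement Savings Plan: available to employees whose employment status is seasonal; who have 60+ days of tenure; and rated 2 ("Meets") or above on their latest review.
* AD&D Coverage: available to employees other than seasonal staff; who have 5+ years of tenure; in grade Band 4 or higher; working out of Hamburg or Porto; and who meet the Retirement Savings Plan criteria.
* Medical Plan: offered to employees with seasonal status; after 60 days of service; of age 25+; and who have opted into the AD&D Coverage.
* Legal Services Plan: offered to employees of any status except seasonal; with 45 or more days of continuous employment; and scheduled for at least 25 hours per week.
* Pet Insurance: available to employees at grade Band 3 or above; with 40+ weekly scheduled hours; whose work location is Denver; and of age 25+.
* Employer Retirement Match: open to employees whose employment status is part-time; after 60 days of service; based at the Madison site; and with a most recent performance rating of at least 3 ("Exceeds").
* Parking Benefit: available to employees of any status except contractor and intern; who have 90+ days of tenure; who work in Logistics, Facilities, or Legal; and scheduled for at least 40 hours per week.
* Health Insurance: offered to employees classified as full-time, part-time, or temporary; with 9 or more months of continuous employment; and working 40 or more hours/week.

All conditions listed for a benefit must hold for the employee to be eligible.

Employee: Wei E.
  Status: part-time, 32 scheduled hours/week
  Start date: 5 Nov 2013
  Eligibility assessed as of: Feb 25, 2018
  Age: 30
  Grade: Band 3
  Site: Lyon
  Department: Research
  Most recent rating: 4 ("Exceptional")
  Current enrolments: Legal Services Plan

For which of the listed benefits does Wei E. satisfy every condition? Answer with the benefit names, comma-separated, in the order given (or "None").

Legal Services Plan

Service from 5 Nov 2013 to Feb 25, 2018: 1573 days.
Retirement Savings Plan — status part-time ✗ (requires seasonal) → not eligible.
AD&D Coverage — status part-time ✓ (not excluded); service 1573 days < 5 years (≈1825 days) ✗ → not eligible.
Medical Plan — status part-time ✗ (requires seasonal) → not eligible.
Legal Services Plan — status part-time ✓ (not excluded); service 1573 days ≥ 45 days ✓; 32 hrs/wk ≥ 25 ✓ → eligible.
Pet Insurance — grade Band 3 ≥ Band 3 ✓; 32 hrs/wk < 40 ✗ → not eligible.
Employer Retirement Match — status part-time ✓; service 1573 days ≥ 60 days ✓; site Lyon ✗ (not Madison) → not eligible.
Parking Benefit — status part-time ✓ (not excluded); service 1573 days ≥ 90 days ✓; dept Research ✗ → not eligible.
Health Insurance — status part-time ✓; service 1573 days ≥ 9 months (≈270 days) ✓; 32 hrs/wk < 40 ✗ → not eligible.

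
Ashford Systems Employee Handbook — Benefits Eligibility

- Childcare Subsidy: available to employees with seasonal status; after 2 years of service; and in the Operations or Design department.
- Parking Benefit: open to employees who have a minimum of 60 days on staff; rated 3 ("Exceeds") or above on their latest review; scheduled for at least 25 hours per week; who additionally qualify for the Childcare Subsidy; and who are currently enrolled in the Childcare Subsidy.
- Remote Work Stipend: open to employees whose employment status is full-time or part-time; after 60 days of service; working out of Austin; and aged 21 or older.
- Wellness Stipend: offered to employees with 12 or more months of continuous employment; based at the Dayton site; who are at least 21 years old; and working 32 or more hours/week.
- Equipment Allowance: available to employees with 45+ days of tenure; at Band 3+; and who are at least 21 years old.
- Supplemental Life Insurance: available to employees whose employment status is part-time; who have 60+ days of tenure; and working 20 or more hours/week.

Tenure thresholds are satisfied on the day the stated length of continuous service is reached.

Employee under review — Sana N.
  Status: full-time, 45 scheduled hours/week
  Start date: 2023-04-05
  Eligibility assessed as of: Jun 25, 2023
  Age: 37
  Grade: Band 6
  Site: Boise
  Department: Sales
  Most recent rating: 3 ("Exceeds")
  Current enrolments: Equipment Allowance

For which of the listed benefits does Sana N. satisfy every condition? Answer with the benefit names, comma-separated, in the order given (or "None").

Service from 2023-04-05 to Jun 25, 2023: 81 days.
Childcare Subsidy — status full-time ✗ (requires seasonal) → not eligible.
Parking Benefit — service 81 days ≥ 60 days ✓; rating 3 ≥ 3 ✓; 45 hrs/wk ≥ 25 ✓; not eligible for Childcare Subsidy ✗ → not eligible.
Remote Work Stipend — status full-time ✓; service 81 days ≥ 60 days ✓; site Boise ✗ (not Austin) → not eligible.
Wellness Stipend — service 81 days < 12 months (≈360 days) ✗ → not eligible.
Equipment Allowance — service 81 days ≥ 45 days ✓; grade Band 6 ≥ Band 3 ✓; age 37 ≥ 21 ✓ → eligible.
Supplemental Life Insurance — status full-time ✗ (requires part-time) → not eligible.

Equipment Allowance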